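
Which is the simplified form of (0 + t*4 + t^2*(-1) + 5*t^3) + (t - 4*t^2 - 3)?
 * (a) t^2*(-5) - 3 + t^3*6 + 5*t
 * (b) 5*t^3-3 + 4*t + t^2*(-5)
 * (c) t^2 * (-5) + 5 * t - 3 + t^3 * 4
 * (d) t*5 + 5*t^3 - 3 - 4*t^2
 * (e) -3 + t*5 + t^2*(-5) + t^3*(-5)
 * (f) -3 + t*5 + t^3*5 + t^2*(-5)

Adding the polynomials and combining like terms:
(0 + t*4 + t^2*(-1) + 5*t^3) + (t - 4*t^2 - 3)
= -3 + t*5 + t^3*5 + t^2*(-5)
f) -3 + t*5 + t^3*5 + t^2*(-5)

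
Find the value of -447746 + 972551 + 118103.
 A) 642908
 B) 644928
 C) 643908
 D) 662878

First: -447746 + 972551 = 524805
Then: 524805 + 118103 = 642908
A) 642908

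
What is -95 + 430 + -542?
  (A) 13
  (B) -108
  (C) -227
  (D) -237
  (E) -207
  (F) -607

First: -95 + 430 = 335
Then: 335 + -542 = -207
E) -207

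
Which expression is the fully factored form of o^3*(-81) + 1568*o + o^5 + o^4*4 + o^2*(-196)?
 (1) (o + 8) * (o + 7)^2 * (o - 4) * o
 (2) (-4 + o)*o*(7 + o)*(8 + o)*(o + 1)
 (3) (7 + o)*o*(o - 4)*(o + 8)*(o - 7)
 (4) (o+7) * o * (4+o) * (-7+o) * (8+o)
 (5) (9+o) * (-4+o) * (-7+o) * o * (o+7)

We need to factor o^3*(-81) + 1568*o + o^5 + o^4*4 + o^2*(-196).
The factored form is (7 + o)*o*(o - 4)*(o + 8)*(o - 7).
3) (7 + o)*o*(o - 4)*(o + 8)*(o - 7)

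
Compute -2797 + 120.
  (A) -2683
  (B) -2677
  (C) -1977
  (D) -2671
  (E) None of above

-2797 + 120 = -2677
B) -2677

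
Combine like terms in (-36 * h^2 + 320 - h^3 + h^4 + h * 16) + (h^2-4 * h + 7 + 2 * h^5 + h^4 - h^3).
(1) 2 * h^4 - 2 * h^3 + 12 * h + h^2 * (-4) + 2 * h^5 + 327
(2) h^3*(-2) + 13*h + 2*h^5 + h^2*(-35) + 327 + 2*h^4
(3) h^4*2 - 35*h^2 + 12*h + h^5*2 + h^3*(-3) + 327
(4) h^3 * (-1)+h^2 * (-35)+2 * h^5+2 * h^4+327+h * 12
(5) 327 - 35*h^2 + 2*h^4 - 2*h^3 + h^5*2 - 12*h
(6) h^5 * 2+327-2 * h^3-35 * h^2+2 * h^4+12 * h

Adding the polynomials and combining like terms:
(-36*h^2 + 320 - h^3 + h^4 + h*16) + (h^2 - 4*h + 7 + 2*h^5 + h^4 - h^3)
= h^5 * 2+327-2 * h^3-35 * h^2+2 * h^4+12 * h
6) h^5 * 2+327-2 * h^3-35 * h^2+2 * h^4+12 * h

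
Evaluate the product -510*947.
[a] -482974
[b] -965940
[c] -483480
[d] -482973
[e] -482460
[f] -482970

-510 * 947 = -482970
f) -482970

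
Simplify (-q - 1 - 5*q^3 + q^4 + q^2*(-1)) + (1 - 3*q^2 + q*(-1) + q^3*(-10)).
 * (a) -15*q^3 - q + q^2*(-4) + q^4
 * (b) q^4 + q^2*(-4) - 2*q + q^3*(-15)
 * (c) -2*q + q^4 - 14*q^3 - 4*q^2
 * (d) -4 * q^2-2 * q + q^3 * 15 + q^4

Adding the polynomials and combining like terms:
(-q - 1 - 5*q^3 + q^4 + q^2*(-1)) + (1 - 3*q^2 + q*(-1) + q^3*(-10))
= q^4 + q^2*(-4) - 2*q + q^3*(-15)
b) q^4 + q^2*(-4) - 2*q + q^3*(-15)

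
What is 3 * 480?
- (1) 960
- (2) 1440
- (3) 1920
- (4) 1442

3 * 480 = 1440
2) 1440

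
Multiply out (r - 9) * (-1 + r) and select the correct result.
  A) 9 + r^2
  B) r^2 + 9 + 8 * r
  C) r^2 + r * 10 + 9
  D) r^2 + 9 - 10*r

Expanding (r - 9) * (-1 + r):
= r^2 + 9 - 10*r
D) r^2 + 9 - 10*r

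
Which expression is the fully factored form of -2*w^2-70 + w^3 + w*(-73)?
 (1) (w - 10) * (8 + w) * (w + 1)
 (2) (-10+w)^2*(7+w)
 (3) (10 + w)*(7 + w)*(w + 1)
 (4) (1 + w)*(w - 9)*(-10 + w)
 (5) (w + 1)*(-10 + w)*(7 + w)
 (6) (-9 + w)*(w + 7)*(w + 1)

We need to factor -2*w^2-70 + w^3 + w*(-73).
The factored form is (w + 1)*(-10 + w)*(7 + w).
5) (w + 1)*(-10 + w)*(7 + w)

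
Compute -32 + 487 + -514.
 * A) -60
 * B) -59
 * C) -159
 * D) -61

First: -32 + 487 = 455
Then: 455 + -514 = -59
B) -59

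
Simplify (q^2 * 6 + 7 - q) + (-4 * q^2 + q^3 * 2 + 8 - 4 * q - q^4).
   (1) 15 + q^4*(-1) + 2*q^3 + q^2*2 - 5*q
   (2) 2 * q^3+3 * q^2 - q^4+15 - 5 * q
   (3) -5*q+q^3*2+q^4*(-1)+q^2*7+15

Adding the polynomials and combining like terms:
(q^2*6 + 7 - q) + (-4*q^2 + q^3*2 + 8 - 4*q - q^4)
= 15 + q^4*(-1) + 2*q^3 + q^2*2 - 5*q
1) 15 + q^4*(-1) + 2*q^3 + q^2*2 - 5*q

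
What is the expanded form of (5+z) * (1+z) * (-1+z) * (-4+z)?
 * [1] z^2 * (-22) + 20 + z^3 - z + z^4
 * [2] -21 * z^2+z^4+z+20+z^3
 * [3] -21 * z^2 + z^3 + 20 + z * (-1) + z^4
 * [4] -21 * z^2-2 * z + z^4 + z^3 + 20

Expanding (5+z) * (1+z) * (-1+z) * (-4+z):
= -21 * z^2 + z^3 + 20 + z * (-1) + z^4
3) -21 * z^2 + z^3 + 20 + z * (-1) + z^4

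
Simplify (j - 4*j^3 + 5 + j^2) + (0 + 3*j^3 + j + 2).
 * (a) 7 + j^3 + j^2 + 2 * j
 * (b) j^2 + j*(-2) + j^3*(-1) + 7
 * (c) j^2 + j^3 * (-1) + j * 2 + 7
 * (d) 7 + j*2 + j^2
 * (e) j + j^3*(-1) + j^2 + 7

Adding the polynomials and combining like terms:
(j - 4*j^3 + 5 + j^2) + (0 + 3*j^3 + j + 2)
= j^2 + j^3 * (-1) + j * 2 + 7
c) j^2 + j^3 * (-1) + j * 2 + 7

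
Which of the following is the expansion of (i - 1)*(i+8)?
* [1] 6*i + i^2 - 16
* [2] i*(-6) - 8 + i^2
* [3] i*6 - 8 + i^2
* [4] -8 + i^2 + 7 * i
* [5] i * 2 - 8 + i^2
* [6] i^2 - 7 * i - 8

Expanding (i - 1)*(i+8):
= -8 + i^2 + 7 * i
4) -8 + i^2 + 7 * i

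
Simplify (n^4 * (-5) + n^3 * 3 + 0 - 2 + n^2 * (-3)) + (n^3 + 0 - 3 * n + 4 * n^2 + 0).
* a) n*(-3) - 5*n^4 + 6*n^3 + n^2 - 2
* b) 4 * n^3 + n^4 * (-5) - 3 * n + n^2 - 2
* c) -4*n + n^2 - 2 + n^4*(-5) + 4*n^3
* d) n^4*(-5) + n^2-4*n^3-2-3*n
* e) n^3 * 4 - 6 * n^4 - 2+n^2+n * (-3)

Adding the polynomials and combining like terms:
(n^4*(-5) + n^3*3 + 0 - 2 + n^2*(-3)) + (n^3 + 0 - 3*n + 4*n^2 + 0)
= 4 * n^3 + n^4 * (-5) - 3 * n + n^2 - 2
b) 4 * n^3 + n^4 * (-5) - 3 * n + n^2 - 2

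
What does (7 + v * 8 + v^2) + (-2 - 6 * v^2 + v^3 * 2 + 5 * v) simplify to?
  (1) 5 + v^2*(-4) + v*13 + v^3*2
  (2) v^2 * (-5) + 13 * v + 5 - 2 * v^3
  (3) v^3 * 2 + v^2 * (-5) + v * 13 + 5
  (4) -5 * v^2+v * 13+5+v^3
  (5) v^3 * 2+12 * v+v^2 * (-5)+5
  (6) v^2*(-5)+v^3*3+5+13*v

Adding the polynomials and combining like terms:
(7 + v*8 + v^2) + (-2 - 6*v^2 + v^3*2 + 5*v)
= v^3 * 2 + v^2 * (-5) + v * 13 + 5
3) v^3 * 2 + v^2 * (-5) + v * 13 + 5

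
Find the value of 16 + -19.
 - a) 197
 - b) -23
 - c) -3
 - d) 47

16 + -19 = -3
c) -3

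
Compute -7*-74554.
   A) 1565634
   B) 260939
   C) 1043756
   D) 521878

-7 * -74554 = 521878
D) 521878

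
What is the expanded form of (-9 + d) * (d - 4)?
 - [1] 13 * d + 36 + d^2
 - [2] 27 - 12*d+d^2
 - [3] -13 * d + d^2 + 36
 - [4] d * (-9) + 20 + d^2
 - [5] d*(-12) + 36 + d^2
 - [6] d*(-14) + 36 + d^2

Expanding (-9 + d) * (d - 4):
= -13 * d + d^2 + 36
3) -13 * d + d^2 + 36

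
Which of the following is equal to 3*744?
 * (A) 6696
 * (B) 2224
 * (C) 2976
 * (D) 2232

3 * 744 = 2232
D) 2232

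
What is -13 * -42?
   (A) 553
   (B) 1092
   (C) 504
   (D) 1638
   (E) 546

-13 * -42 = 546
E) 546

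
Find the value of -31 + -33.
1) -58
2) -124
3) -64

-31 + -33 = -64
3) -64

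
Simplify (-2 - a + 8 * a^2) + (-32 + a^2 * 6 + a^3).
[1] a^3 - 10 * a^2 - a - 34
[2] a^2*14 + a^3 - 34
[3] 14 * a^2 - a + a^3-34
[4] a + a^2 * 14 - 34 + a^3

Adding the polynomials and combining like terms:
(-2 - a + 8*a^2) + (-32 + a^2*6 + a^3)
= 14 * a^2 - a + a^3-34
3) 14 * a^2 - a + a^3-34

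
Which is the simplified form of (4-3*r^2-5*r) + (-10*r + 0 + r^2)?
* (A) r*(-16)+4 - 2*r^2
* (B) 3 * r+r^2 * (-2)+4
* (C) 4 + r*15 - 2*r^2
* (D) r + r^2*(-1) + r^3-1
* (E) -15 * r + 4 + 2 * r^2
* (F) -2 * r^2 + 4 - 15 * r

Adding the polynomials and combining like terms:
(4 - 3*r^2 - 5*r) + (-10*r + 0 + r^2)
= -2 * r^2 + 4 - 15 * r
F) -2 * r^2 + 4 - 15 * r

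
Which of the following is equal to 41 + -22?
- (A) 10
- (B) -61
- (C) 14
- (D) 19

41 + -22 = 19
D) 19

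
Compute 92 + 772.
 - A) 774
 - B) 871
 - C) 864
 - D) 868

92 + 772 = 864
C) 864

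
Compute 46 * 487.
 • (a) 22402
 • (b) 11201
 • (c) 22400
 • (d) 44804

46 * 487 = 22402
a) 22402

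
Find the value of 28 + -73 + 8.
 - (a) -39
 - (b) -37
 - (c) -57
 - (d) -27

First: 28 + -73 = -45
Then: -45 + 8 = -37
b) -37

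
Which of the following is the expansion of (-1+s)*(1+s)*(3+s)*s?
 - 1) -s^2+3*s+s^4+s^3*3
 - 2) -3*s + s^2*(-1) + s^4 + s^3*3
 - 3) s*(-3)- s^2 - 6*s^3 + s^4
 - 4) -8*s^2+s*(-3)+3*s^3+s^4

Expanding (-1+s)*(1+s)*(3+s)*s:
= -3*s + s^2*(-1) + s^4 + s^3*3
2) -3*s + s^2*(-1) + s^4 + s^3*3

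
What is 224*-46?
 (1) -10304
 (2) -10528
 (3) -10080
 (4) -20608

224 * -46 = -10304
1) -10304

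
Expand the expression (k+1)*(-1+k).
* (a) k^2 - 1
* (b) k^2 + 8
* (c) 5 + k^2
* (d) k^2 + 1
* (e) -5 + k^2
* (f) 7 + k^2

Expanding (k+1)*(-1+k):
= k^2 - 1
a) k^2 - 1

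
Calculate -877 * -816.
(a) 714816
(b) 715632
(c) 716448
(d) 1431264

-877 * -816 = 715632
b) 715632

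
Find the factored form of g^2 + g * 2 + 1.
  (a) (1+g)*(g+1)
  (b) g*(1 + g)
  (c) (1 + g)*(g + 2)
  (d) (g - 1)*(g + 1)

We need to factor g^2 + g * 2 + 1.
The factored form is (1+g)*(g+1).
a) (1+g)*(g+1)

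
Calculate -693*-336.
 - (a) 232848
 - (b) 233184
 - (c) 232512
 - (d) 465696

-693 * -336 = 232848
a) 232848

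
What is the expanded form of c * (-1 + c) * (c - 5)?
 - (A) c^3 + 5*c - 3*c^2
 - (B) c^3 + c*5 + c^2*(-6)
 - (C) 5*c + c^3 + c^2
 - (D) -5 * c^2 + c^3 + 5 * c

Expanding c * (-1 + c) * (c - 5):
= c^3 + c*5 + c^2*(-6)
B) c^3 + c*5 + c^2*(-6)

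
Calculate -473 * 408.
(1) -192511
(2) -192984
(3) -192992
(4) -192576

-473 * 408 = -192984
2) -192984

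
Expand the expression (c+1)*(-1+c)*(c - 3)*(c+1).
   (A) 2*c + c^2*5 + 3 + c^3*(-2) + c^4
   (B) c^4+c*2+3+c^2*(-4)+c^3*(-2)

Expanding (c+1)*(-1+c)*(c - 3)*(c+1):
= c^4+c*2+3+c^2*(-4)+c^3*(-2)
B) c^4+c*2+3+c^2*(-4)+c^3*(-2)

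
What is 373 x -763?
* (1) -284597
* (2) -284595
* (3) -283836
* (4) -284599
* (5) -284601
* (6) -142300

373 * -763 = -284599
4) -284599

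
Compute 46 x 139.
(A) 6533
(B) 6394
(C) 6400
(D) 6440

46 * 139 = 6394
B) 6394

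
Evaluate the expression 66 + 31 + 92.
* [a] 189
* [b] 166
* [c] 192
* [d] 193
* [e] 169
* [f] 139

First: 66 + 31 = 97
Then: 97 + 92 = 189
a) 189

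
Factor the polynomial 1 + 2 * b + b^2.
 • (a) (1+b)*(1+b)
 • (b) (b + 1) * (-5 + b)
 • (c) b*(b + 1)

We need to factor 1 + 2 * b + b^2.
The factored form is (1+b)*(1+b).
a) (1+b)*(1+b)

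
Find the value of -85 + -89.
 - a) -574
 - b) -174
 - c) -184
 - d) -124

-85 + -89 = -174
b) -174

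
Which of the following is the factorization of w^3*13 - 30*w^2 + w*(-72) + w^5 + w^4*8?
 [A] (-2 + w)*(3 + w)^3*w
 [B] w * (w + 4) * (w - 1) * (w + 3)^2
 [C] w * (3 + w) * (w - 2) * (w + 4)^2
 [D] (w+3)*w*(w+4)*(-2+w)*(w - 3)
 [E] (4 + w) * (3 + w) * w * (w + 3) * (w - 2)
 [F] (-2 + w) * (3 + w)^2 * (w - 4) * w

We need to factor w^3*13 - 30*w^2 + w*(-72) + w^5 + w^4*8.
The factored form is (4 + w) * (3 + w) * w * (w + 3) * (w - 2).
E) (4 + w) * (3 + w) * w * (w + 3) * (w - 2)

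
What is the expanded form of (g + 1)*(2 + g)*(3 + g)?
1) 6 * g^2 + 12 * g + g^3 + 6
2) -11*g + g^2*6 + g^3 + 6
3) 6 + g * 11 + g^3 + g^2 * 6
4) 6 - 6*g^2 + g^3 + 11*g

Expanding (g + 1)*(2 + g)*(3 + g):
= 6 + g * 11 + g^3 + g^2 * 6
3) 6 + g * 11 + g^3 + g^2 * 6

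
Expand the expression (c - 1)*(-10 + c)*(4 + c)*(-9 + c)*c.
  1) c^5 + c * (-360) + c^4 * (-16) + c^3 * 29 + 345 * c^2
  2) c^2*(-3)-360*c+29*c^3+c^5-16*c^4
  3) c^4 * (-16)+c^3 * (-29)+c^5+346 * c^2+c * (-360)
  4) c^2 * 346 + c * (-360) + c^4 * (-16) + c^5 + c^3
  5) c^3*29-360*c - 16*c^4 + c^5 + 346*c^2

Expanding (c - 1)*(-10 + c)*(4 + c)*(-9 + c)*c:
= c^3*29-360*c - 16*c^4 + c^5 + 346*c^2
5) c^3*29-360*c - 16*c^4 + c^5 + 346*c^2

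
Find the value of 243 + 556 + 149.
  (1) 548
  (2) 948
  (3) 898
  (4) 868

First: 243 + 556 = 799
Then: 799 + 149 = 948
2) 948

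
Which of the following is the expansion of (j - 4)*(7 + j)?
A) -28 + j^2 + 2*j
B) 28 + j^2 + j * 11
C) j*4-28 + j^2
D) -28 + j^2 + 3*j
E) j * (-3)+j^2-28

Expanding (j - 4)*(7 + j):
= -28 + j^2 + 3*j
D) -28 + j^2 + 3*j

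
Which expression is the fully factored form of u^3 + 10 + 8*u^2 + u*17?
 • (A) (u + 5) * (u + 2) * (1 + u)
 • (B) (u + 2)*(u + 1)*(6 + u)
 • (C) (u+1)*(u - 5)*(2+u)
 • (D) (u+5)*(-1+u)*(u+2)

We need to factor u^3 + 10 + 8*u^2 + u*17.
The factored form is (u + 5) * (u + 2) * (1 + u).
A) (u + 5) * (u + 2) * (1 + u)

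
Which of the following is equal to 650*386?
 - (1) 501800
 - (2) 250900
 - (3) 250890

650 * 386 = 250900
2) 250900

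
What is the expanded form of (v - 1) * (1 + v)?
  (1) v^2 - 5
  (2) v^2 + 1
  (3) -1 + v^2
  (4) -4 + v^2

Expanding (v - 1) * (1 + v):
= -1 + v^2
3) -1 + v^2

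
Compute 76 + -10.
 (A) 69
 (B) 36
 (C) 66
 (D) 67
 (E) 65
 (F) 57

76 + -10 = 66
C) 66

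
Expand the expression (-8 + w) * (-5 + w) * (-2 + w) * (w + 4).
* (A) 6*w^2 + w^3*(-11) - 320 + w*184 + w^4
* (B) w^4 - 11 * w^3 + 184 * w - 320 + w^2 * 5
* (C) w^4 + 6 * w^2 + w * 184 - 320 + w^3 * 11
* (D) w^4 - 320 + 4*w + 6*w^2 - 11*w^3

Expanding (-8 + w) * (-5 + w) * (-2 + w) * (w + 4):
= 6*w^2 + w^3*(-11) - 320 + w*184 + w^4
A) 6*w^2 + w^3*(-11) - 320 + w*184 + w^4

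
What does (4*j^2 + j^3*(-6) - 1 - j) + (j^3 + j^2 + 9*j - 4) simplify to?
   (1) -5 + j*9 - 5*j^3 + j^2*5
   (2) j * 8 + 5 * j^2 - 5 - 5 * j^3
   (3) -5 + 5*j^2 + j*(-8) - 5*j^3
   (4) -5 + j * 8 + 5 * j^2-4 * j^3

Adding the polynomials and combining like terms:
(4*j^2 + j^3*(-6) - 1 - j) + (j^3 + j^2 + 9*j - 4)
= j * 8 + 5 * j^2 - 5 - 5 * j^3
2) j * 8 + 5 * j^2 - 5 - 5 * j^3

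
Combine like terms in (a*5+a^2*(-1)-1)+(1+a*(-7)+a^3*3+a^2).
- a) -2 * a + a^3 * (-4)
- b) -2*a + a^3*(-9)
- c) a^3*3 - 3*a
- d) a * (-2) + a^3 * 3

Adding the polynomials and combining like terms:
(a*5 + a^2*(-1) - 1) + (1 + a*(-7) + a^3*3 + a^2)
= a * (-2) + a^3 * 3
d) a * (-2) + a^3 * 3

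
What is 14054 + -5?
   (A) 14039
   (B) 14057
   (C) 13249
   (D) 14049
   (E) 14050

14054 + -5 = 14049
D) 14049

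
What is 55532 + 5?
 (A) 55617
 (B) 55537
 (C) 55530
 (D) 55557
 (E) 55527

55532 + 5 = 55537
B) 55537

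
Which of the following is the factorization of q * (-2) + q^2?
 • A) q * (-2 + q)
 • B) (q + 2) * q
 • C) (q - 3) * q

We need to factor q * (-2) + q^2.
The factored form is q * (-2 + q).
A) q * (-2 + q)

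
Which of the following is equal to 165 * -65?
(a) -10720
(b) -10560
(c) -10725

165 * -65 = -10725
c) -10725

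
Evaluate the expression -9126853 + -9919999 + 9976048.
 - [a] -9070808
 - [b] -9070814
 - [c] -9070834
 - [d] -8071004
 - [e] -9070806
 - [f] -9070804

First: -9126853 + -9919999 = -19046852
Then: -19046852 + 9976048 = -9070804
f) -9070804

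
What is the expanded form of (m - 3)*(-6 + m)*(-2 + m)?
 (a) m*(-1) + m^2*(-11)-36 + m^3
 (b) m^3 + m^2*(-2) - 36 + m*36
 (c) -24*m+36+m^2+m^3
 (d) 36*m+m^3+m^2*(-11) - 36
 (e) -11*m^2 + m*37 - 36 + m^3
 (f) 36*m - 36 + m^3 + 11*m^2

Expanding (m - 3)*(-6 + m)*(-2 + m):
= 36*m+m^3+m^2*(-11) - 36
d) 36*m+m^3+m^2*(-11) - 36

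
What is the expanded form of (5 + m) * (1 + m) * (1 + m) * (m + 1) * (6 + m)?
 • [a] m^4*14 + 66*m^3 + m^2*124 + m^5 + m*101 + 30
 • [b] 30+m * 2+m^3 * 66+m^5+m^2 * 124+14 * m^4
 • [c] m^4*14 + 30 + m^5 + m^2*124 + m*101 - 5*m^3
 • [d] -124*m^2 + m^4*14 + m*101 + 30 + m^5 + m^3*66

Expanding (5 + m) * (1 + m) * (1 + m) * (m + 1) * (6 + m):
= m^4*14 + 66*m^3 + m^2*124 + m^5 + m*101 + 30
a) m^4*14 + 66*m^3 + m^2*124 + m^5 + m*101 + 30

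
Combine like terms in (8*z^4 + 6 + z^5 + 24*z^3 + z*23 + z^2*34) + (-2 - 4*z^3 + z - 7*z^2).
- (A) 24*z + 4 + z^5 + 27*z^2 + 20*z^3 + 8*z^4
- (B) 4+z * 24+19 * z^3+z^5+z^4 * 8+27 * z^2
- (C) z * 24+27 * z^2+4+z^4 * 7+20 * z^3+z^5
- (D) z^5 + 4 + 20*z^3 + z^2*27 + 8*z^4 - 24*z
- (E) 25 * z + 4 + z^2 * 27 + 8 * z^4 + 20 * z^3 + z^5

Adding the polynomials and combining like terms:
(8*z^4 + 6 + z^5 + 24*z^3 + z*23 + z^2*34) + (-2 - 4*z^3 + z - 7*z^2)
= 24*z + 4 + z^5 + 27*z^2 + 20*z^3 + 8*z^4
A) 24*z + 4 + z^5 + 27*z^2 + 20*z^3 + 8*z^4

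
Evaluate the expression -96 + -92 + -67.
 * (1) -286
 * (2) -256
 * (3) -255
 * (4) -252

First: -96 + -92 = -188
Then: -188 + -67 = -255
3) -255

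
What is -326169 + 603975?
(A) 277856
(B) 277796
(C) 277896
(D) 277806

-326169 + 603975 = 277806
D) 277806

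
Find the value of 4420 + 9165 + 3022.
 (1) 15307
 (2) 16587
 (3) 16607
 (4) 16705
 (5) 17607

First: 4420 + 9165 = 13585
Then: 13585 + 3022 = 16607
3) 16607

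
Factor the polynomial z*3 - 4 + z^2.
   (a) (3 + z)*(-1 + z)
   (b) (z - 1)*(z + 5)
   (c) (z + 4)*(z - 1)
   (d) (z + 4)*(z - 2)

We need to factor z*3 - 4 + z^2.
The factored form is (z + 4)*(z - 1).
c) (z + 4)*(z - 1)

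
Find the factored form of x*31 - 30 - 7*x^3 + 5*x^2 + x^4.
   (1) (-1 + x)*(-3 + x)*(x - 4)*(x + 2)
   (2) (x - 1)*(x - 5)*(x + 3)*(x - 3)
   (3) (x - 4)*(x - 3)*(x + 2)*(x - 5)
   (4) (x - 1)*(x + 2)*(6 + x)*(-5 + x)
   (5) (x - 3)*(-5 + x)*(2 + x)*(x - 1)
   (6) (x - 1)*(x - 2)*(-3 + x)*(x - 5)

We need to factor x*31 - 30 - 7*x^3 + 5*x^2 + x^4.
The factored form is (x - 3)*(-5 + x)*(2 + x)*(x - 1).
5) (x - 3)*(-5 + x)*(2 + x)*(x - 1)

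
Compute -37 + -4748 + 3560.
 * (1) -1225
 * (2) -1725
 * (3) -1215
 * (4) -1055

First: -37 + -4748 = -4785
Then: -4785 + 3560 = -1225
1) -1225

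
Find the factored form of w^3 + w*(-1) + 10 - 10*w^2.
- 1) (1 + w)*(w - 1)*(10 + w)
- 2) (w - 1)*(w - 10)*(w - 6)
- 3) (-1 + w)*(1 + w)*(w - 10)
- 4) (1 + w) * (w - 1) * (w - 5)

We need to factor w^3 + w*(-1) + 10 - 10*w^2.
The factored form is (-1 + w)*(1 + w)*(w - 10).
3) (-1 + w)*(1 + w)*(w - 10)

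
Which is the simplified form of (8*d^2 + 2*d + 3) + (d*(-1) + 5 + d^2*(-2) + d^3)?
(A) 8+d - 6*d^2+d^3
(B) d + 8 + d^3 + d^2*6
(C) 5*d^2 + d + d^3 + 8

Adding the polynomials and combining like terms:
(8*d^2 + 2*d + 3) + (d*(-1) + 5 + d^2*(-2) + d^3)
= d + 8 + d^3 + d^2*6
B) d + 8 + d^3 + d^2*6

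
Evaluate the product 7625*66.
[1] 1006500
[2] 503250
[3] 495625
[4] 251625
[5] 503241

7625 * 66 = 503250
2) 503250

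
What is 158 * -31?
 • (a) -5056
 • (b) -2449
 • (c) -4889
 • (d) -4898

158 * -31 = -4898
d) -4898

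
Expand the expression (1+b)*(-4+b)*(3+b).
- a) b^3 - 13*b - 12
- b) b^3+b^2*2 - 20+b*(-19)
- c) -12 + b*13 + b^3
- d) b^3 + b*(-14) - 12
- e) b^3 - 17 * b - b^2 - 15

Expanding (1+b)*(-4+b)*(3+b):
= b^3 - 13*b - 12
a) b^3 - 13*b - 12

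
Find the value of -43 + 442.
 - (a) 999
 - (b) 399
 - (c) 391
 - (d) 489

-43 + 442 = 399
b) 399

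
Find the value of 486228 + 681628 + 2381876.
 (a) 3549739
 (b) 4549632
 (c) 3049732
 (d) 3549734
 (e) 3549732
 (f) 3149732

First: 486228 + 681628 = 1167856
Then: 1167856 + 2381876 = 3549732
e) 3549732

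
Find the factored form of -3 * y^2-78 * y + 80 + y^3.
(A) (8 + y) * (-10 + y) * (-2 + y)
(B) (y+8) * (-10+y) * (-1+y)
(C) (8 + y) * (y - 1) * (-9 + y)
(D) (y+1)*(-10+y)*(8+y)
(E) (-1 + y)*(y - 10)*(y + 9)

We need to factor -3 * y^2-78 * y + 80 + y^3.
The factored form is (y+8) * (-10+y) * (-1+y).
B) (y+8) * (-10+y) * (-1+y)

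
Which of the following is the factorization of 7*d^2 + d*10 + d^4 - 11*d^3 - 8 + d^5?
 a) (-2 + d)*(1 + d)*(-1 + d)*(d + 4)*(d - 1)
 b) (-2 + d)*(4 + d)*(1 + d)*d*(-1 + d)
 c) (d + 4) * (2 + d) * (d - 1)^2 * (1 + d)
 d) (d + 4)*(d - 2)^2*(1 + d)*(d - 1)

We need to factor 7*d^2 + d*10 + d^4 - 11*d^3 - 8 + d^5.
The factored form is (-2 + d)*(1 + d)*(-1 + d)*(d + 4)*(d - 1).
a) (-2 + d)*(1 + d)*(-1 + d)*(d + 4)*(d - 1)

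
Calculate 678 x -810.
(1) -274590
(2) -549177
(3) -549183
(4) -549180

678 * -810 = -549180
4) -549180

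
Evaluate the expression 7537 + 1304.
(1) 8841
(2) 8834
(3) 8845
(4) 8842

7537 + 1304 = 8841
1) 8841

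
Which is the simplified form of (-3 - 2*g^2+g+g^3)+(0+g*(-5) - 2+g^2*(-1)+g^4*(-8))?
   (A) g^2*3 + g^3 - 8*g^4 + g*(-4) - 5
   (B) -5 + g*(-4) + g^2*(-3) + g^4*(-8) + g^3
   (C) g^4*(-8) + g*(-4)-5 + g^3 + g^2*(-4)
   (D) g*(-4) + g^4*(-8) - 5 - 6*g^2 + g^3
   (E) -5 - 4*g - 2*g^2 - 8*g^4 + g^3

Adding the polynomials and combining like terms:
(-3 - 2*g^2 + g + g^3) + (0 + g*(-5) - 2 + g^2*(-1) + g^4*(-8))
= -5 + g*(-4) + g^2*(-3) + g^4*(-8) + g^3
B) -5 + g*(-4) + g^2*(-3) + g^4*(-8) + g^3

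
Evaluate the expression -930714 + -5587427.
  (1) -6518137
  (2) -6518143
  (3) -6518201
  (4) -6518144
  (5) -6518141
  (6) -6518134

-930714 + -5587427 = -6518141
5) -6518141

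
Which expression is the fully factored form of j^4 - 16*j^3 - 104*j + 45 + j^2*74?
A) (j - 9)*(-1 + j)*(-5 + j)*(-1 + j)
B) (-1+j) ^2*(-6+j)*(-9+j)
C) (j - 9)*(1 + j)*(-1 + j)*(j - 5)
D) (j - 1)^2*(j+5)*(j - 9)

We need to factor j^4 - 16*j^3 - 104*j + 45 + j^2*74.
The factored form is (j - 9)*(-1 + j)*(-5 + j)*(-1 + j).
A) (j - 9)*(-1 + j)*(-5 + j)*(-1 + j)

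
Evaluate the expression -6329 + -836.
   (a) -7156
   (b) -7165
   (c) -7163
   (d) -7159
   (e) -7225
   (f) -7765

-6329 + -836 = -7165
b) -7165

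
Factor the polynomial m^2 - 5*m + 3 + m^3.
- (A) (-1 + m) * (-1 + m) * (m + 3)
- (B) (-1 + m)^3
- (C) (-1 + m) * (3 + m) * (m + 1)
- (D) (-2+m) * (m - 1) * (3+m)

We need to factor m^2 - 5*m + 3 + m^3.
The factored form is (-1 + m) * (-1 + m) * (m + 3).
A) (-1 + m) * (-1 + m) * (m + 3)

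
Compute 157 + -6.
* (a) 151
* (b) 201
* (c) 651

157 + -6 = 151
a) 151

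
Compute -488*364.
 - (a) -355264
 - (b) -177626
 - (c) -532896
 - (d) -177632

-488 * 364 = -177632
d) -177632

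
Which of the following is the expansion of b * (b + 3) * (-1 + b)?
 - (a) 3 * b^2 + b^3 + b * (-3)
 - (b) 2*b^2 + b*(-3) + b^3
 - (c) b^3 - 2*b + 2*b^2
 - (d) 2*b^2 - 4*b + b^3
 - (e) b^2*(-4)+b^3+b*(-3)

Expanding b * (b + 3) * (-1 + b):
= 2*b^2 + b*(-3) + b^3
b) 2*b^2 + b*(-3) + b^3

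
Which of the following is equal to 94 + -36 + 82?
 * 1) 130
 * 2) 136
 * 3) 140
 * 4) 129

First: 94 + -36 = 58
Then: 58 + 82 = 140
3) 140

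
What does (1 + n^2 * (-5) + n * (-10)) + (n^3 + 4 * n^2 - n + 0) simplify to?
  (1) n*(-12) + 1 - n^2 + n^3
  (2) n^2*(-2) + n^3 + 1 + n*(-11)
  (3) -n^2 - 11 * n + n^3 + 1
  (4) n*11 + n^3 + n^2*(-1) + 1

Adding the polynomials and combining like terms:
(1 + n^2*(-5) + n*(-10)) + (n^3 + 4*n^2 - n + 0)
= -n^2 - 11 * n + n^3 + 1
3) -n^2 - 11 * n + n^3 + 1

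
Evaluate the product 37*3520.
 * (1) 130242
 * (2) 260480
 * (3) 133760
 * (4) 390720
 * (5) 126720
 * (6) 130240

37 * 3520 = 130240
6) 130240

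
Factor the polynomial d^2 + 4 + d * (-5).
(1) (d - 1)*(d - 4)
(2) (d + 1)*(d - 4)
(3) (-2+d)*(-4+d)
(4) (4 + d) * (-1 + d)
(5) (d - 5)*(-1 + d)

We need to factor d^2 + 4 + d * (-5).
The factored form is (d - 1)*(d - 4).
1) (d - 1)*(d - 4)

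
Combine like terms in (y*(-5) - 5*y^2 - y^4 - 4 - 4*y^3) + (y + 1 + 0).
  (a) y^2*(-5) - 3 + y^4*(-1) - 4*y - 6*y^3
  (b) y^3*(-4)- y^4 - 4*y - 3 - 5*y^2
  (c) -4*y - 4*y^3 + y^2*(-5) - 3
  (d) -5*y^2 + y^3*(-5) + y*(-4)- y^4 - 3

Adding the polynomials and combining like terms:
(y*(-5) - 5*y^2 - y^4 - 4 - 4*y^3) + (y + 1 + 0)
= y^3*(-4)- y^4 - 4*y - 3 - 5*y^2
b) y^3*(-4)- y^4 - 4*y - 3 - 5*y^2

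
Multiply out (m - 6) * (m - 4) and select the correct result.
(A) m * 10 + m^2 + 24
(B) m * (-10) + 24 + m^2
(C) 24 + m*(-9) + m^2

Expanding (m - 6) * (m - 4):
= m * (-10) + 24 + m^2
B) m * (-10) + 24 + m^2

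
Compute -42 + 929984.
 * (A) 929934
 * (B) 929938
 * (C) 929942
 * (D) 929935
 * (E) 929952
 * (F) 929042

-42 + 929984 = 929942
C) 929942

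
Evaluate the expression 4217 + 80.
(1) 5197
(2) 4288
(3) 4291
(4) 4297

4217 + 80 = 4297
4) 4297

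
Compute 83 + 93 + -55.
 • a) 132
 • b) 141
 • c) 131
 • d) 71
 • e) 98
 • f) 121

First: 83 + 93 = 176
Then: 176 + -55 = 121
f) 121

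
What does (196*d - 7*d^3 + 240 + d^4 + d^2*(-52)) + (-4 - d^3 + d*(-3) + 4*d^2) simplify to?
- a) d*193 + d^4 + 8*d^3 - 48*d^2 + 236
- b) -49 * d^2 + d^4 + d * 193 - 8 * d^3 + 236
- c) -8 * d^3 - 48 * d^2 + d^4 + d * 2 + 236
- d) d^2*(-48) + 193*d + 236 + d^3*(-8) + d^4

Adding the polynomials and combining like terms:
(196*d - 7*d^3 + 240 + d^4 + d^2*(-52)) + (-4 - d^3 + d*(-3) + 4*d^2)
= d^2*(-48) + 193*d + 236 + d^3*(-8) + d^4
d) d^2*(-48) + 193*d + 236 + d^3*(-8) + d^4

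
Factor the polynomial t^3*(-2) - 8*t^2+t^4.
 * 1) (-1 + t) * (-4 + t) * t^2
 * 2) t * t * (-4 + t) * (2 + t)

We need to factor t^3*(-2) - 8*t^2+t^4.
The factored form is t * t * (-4 + t) * (2 + t).
2) t * t * (-4 + t) * (2 + t)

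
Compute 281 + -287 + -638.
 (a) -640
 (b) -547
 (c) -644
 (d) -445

First: 281 + -287 = -6
Then: -6 + -638 = -644
c) -644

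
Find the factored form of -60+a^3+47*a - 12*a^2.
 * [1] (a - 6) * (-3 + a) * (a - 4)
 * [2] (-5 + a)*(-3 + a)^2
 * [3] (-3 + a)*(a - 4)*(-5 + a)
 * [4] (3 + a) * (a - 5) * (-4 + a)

We need to factor -60+a^3+47*a - 12*a^2.
The factored form is (-3 + a)*(a - 4)*(-5 + a).
3) (-3 + a)*(a - 4)*(-5 + a)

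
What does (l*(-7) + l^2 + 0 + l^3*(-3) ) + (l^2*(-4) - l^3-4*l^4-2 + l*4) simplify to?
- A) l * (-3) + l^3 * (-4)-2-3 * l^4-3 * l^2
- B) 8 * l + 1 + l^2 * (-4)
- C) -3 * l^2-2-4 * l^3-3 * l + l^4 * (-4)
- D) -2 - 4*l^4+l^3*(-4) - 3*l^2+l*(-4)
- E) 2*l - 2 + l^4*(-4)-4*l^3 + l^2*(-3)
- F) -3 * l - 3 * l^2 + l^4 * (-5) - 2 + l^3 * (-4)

Adding the polynomials and combining like terms:
(l*(-7) + l^2 + 0 + l^3*(-3)) + (l^2*(-4) - l^3 - 4*l^4 - 2 + l*4)
= -3 * l^2-2-4 * l^3-3 * l + l^4 * (-4)
C) -3 * l^2-2-4 * l^3-3 * l + l^4 * (-4)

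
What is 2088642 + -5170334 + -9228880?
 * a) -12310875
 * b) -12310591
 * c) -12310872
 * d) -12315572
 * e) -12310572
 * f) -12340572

First: 2088642 + -5170334 = -3081692
Then: -3081692 + -9228880 = -12310572
e) -12310572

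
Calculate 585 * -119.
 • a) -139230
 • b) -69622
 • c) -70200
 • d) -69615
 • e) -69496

585 * -119 = -69615
d) -69615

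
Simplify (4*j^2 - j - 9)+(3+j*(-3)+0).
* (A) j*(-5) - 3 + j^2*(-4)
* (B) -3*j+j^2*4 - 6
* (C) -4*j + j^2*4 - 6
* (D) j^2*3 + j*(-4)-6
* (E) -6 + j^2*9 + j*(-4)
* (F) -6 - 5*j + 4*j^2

Adding the polynomials and combining like terms:
(4*j^2 - j - 9) + (3 + j*(-3) + 0)
= -4*j + j^2*4 - 6
C) -4*j + j^2*4 - 6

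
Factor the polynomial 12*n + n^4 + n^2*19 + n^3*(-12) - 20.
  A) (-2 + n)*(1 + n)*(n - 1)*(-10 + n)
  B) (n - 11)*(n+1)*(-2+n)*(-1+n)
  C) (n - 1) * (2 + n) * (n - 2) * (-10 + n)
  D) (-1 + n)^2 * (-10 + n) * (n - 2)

We need to factor 12*n + n^4 + n^2*19 + n^3*(-12) - 20.
The factored form is (-2 + n)*(1 + n)*(n - 1)*(-10 + n).
A) (-2 + n)*(1 + n)*(n - 1)*(-10 + n)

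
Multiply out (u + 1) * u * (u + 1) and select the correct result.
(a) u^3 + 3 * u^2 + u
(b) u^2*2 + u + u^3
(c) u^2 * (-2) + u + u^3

Expanding (u + 1) * u * (u + 1):
= u^2*2 + u + u^3
b) u^2*2 + u + u^3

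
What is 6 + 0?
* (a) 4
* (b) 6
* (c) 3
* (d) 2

6 + 0 = 6
b) 6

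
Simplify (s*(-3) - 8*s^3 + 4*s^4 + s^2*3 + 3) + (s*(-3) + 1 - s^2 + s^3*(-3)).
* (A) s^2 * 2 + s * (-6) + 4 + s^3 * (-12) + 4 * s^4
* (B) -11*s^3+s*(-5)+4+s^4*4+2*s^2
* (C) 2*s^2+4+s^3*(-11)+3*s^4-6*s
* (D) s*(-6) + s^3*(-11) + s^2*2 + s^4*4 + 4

Adding the polynomials and combining like terms:
(s*(-3) - 8*s^3 + 4*s^4 + s^2*3 + 3) + (s*(-3) + 1 - s^2 + s^3*(-3))
= s*(-6) + s^3*(-11) + s^2*2 + s^4*4 + 4
D) s*(-6) + s^3*(-11) + s^2*2 + s^4*4 + 4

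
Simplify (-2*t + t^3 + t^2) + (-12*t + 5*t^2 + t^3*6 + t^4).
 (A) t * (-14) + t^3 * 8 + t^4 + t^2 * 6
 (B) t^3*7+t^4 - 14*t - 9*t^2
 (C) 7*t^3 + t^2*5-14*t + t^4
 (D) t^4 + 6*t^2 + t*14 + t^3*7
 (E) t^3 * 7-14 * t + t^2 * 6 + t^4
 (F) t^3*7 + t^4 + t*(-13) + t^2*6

Adding the polynomials and combining like terms:
(-2*t + t^3 + t^2) + (-12*t + 5*t^2 + t^3*6 + t^4)
= t^3 * 7-14 * t + t^2 * 6 + t^4
E) t^3 * 7-14 * t + t^2 * 6 + t^4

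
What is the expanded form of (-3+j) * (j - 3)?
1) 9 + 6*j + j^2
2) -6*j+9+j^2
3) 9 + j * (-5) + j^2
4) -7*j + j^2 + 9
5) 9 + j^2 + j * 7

Expanding (-3+j) * (j - 3):
= -6*j+9+j^2
2) -6*j+9+j^2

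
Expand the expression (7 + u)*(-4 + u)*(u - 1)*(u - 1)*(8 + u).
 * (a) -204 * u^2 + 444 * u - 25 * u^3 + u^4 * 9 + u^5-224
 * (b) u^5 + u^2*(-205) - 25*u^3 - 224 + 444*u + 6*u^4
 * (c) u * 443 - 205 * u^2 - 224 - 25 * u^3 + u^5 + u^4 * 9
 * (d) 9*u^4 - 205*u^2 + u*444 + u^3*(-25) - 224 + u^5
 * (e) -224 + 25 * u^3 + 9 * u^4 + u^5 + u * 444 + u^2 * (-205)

Expanding (7 + u)*(-4 + u)*(u - 1)*(u - 1)*(8 + u):
= 9*u^4 - 205*u^2 + u*444 + u^3*(-25) - 224 + u^5
d) 9*u^4 - 205*u^2 + u*444 + u^3*(-25) - 224 + u^5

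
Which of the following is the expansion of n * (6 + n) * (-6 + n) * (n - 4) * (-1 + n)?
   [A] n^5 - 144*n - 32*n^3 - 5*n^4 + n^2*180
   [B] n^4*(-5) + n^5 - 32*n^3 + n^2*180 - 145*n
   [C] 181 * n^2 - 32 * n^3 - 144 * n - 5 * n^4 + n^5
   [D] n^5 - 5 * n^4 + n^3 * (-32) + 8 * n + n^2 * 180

Expanding n * (6 + n) * (-6 + n) * (n - 4) * (-1 + n):
= n^5 - 144*n - 32*n^3 - 5*n^4 + n^2*180
A) n^5 - 144*n - 32*n^3 - 5*n^4 + n^2*180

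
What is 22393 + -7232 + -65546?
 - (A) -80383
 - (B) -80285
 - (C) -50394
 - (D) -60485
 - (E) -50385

First: 22393 + -7232 = 15161
Then: 15161 + -65546 = -50385
E) -50385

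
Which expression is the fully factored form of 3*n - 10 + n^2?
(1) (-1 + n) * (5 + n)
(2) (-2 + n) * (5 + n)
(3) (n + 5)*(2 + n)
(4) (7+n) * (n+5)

We need to factor 3*n - 10 + n^2.
The factored form is (-2 + n) * (5 + n).
2) (-2 + n) * (5 + n)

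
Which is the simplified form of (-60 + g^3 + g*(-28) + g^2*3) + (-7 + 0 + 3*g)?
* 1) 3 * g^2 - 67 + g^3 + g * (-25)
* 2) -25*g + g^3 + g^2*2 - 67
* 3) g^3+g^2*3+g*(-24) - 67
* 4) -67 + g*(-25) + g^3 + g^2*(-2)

Adding the polynomials and combining like terms:
(-60 + g^3 + g*(-28) + g^2*3) + (-7 + 0 + 3*g)
= 3 * g^2 - 67 + g^3 + g * (-25)
1) 3 * g^2 - 67 + g^3 + g * (-25)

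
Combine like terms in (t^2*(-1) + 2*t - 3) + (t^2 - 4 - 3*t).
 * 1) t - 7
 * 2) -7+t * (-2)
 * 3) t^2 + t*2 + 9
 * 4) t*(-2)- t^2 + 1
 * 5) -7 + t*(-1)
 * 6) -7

Adding the polynomials and combining like terms:
(t^2*(-1) + 2*t - 3) + (t^2 - 4 - 3*t)
= -7 + t*(-1)
5) -7 + t*(-1)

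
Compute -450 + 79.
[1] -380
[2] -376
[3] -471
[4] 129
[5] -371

-450 + 79 = -371
5) -371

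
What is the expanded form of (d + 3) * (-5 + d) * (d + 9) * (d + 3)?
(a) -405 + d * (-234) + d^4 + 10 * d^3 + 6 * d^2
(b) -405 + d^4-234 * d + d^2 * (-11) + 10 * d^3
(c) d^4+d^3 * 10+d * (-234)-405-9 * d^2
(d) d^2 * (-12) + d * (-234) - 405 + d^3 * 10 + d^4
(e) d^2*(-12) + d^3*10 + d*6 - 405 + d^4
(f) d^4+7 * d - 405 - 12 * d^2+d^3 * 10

Expanding (d + 3) * (-5 + d) * (d + 9) * (d + 3):
= d^2 * (-12) + d * (-234) - 405 + d^3 * 10 + d^4
d) d^2 * (-12) + d * (-234) - 405 + d^3 * 10 + d^4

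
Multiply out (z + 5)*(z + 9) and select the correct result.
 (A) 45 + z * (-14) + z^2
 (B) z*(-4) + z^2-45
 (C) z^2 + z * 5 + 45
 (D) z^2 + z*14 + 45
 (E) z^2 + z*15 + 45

Expanding (z + 5)*(z + 9):
= z^2 + z*14 + 45
D) z^2 + z*14 + 45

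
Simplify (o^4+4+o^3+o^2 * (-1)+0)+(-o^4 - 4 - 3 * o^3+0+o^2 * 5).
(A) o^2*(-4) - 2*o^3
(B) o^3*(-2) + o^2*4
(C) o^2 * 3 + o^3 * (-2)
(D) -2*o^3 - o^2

Adding the polynomials and combining like terms:
(o^4 + 4 + o^3 + o^2*(-1) + 0) + (-o^4 - 4 - 3*o^3 + 0 + o^2*5)
= o^3*(-2) + o^2*4
B) o^3*(-2) + o^2*4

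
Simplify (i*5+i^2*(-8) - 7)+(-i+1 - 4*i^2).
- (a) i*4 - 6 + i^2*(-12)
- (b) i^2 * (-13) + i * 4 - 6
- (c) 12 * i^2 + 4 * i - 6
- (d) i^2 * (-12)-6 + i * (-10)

Adding the polynomials and combining like terms:
(i*5 + i^2*(-8) - 7) + (-i + 1 - 4*i^2)
= i*4 - 6 + i^2*(-12)
a) i*4 - 6 + i^2*(-12)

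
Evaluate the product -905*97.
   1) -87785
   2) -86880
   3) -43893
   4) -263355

-905 * 97 = -87785
1) -87785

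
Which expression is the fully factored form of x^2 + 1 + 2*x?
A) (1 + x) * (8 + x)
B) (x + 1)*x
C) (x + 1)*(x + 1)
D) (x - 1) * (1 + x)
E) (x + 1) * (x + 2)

We need to factor x^2 + 1 + 2*x.
The factored form is (x + 1)*(x + 1).
C) (x + 1)*(x + 1)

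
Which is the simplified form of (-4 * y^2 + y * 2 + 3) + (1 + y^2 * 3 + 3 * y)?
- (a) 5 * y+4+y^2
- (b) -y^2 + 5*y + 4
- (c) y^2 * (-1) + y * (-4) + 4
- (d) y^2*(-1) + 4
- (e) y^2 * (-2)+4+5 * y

Adding the polynomials and combining like terms:
(-4*y^2 + y*2 + 3) + (1 + y^2*3 + 3*y)
= -y^2 + 5*y + 4
b) -y^2 + 5*y + 4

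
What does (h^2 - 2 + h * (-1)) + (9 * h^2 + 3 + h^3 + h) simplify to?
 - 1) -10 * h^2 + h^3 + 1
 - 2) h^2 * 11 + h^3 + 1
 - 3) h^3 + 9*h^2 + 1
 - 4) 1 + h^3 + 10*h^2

Adding the polynomials and combining like terms:
(h^2 - 2 + h*(-1)) + (9*h^2 + 3 + h^3 + h)
= 1 + h^3 + 10*h^2
4) 1 + h^3 + 10*h^2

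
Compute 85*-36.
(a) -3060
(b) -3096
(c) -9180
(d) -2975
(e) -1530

85 * -36 = -3060
a) -3060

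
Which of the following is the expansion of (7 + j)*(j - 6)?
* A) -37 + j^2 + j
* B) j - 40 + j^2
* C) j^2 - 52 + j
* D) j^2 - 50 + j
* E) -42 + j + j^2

Expanding (7 + j)*(j - 6):
= -42 + j + j^2
E) -42 + j + j^2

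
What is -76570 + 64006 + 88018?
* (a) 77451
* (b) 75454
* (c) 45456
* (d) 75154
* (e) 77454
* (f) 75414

First: -76570 + 64006 = -12564
Then: -12564 + 88018 = 75454
b) 75454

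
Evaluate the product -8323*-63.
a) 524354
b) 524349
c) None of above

-8323 * -63 = 524349
b) 524349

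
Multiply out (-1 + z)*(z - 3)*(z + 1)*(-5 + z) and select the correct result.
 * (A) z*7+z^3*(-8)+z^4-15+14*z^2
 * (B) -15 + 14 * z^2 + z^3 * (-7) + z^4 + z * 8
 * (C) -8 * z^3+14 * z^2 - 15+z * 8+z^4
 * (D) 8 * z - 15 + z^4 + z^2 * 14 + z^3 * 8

Expanding (-1 + z)*(z - 3)*(z + 1)*(-5 + z):
= -8 * z^3+14 * z^2 - 15+z * 8+z^4
C) -8 * z^3+14 * z^2 - 15+z * 8+z^4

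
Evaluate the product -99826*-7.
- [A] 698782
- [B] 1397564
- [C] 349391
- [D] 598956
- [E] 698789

-99826 * -7 = 698782
A) 698782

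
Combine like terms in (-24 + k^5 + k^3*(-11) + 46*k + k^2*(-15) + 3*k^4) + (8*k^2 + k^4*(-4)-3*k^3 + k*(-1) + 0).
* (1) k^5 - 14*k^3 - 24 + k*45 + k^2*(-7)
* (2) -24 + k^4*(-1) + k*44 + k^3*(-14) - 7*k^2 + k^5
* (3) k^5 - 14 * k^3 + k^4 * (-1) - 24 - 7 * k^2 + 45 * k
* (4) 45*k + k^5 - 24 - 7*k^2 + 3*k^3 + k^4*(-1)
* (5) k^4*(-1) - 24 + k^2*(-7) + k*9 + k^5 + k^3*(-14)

Adding the polynomials and combining like terms:
(-24 + k^5 + k^3*(-11) + 46*k + k^2*(-15) + 3*k^4) + (8*k^2 + k^4*(-4) - 3*k^3 + k*(-1) + 0)
= k^5 - 14 * k^3 + k^4 * (-1) - 24 - 7 * k^2 + 45 * k
3) k^5 - 14 * k^3 + k^4 * (-1) - 24 - 7 * k^2 + 45 * k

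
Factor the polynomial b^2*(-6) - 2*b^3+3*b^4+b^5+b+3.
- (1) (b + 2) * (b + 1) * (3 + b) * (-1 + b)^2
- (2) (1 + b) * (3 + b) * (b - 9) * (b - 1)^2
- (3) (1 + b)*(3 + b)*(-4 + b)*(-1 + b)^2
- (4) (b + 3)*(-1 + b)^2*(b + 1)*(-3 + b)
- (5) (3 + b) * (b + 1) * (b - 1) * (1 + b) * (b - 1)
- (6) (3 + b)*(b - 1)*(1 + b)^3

We need to factor b^2*(-6) - 2*b^3+3*b^4+b^5+b+3.
The factored form is (3 + b) * (b + 1) * (b - 1) * (1 + b) * (b - 1).
5) (3 + b) * (b + 1) * (b - 1) * (1 + b) * (b - 1)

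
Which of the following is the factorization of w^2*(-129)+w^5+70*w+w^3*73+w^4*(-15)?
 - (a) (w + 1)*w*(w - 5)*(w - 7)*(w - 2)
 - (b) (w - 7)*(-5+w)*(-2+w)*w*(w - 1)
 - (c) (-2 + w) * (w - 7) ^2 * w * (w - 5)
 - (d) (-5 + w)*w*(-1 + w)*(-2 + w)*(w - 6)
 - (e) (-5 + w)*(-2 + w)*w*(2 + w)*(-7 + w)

We need to factor w^2*(-129)+w^5+70*w+w^3*73+w^4*(-15).
The factored form is (w - 7)*(-5+w)*(-2+w)*w*(w - 1).
b) (w - 7)*(-5+w)*(-2+w)*w*(w - 1)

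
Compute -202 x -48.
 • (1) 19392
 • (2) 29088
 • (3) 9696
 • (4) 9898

-202 * -48 = 9696
3) 9696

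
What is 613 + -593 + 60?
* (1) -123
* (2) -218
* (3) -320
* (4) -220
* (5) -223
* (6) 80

First: 613 + -593 = 20
Then: 20 + 60 = 80
6) 80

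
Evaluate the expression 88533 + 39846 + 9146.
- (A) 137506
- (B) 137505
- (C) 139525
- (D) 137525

First: 88533 + 39846 = 128379
Then: 128379 + 9146 = 137525
D) 137525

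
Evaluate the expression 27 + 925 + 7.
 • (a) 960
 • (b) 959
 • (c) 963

First: 27 + 925 = 952
Then: 952 + 7 = 959
b) 959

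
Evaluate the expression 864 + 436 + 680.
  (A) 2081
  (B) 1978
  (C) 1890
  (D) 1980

First: 864 + 436 = 1300
Then: 1300 + 680 = 1980
D) 1980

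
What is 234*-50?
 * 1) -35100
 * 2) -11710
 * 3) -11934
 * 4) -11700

234 * -50 = -11700
4) -11700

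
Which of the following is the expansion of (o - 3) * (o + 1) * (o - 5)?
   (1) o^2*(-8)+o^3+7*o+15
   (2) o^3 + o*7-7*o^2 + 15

Expanding (o - 3) * (o + 1) * (o - 5):
= o^3 + o*7-7*o^2 + 15
2) o^3 + o*7-7*o^2 + 15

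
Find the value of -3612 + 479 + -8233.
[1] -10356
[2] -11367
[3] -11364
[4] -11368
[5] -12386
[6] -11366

First: -3612 + 479 = -3133
Then: -3133 + -8233 = -11366
6) -11366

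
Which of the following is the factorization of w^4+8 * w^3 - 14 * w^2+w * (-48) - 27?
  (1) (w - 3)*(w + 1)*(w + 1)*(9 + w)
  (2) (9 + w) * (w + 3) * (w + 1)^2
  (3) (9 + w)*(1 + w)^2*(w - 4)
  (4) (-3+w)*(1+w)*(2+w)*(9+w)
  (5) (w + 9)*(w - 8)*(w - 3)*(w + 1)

We need to factor w^4+8 * w^3 - 14 * w^2+w * (-48) - 27.
The factored form is (w - 3)*(w + 1)*(w + 1)*(9 + w).
1) (w - 3)*(w + 1)*(w + 1)*(9 + w)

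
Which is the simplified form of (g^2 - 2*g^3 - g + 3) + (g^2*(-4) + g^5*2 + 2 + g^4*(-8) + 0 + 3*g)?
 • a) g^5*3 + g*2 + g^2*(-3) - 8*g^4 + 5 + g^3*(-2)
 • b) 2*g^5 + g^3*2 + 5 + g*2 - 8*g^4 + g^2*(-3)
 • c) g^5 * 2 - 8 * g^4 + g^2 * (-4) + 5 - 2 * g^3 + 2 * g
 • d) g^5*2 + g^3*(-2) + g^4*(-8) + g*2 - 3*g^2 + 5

Adding the polynomials and combining like terms:
(g^2 - 2*g^3 - g + 3) + (g^2*(-4) + g^5*2 + 2 + g^4*(-8) + 0 + 3*g)
= g^5*2 + g^3*(-2) + g^4*(-8) + g*2 - 3*g^2 + 5
d) g^5*2 + g^3*(-2) + g^4*(-8) + g*2 - 3*g^2 + 5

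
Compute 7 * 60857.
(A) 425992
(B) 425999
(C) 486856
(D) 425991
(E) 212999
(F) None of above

7 * 60857 = 425999
B) 425999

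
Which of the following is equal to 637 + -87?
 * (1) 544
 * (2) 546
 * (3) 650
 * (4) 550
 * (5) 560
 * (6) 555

637 + -87 = 550
4) 550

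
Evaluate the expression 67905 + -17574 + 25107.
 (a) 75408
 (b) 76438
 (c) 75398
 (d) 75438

First: 67905 + -17574 = 50331
Then: 50331 + 25107 = 75438
d) 75438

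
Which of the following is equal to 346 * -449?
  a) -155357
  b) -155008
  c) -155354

346 * -449 = -155354
c) -155354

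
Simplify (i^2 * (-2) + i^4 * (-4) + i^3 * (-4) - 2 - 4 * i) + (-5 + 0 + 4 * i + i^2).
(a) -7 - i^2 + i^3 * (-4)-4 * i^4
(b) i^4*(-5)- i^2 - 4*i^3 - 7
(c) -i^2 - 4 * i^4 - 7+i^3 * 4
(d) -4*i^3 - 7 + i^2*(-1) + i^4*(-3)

Adding the polynomials and combining like terms:
(i^2*(-2) + i^4*(-4) + i^3*(-4) - 2 - 4*i) + (-5 + 0 + 4*i + i^2)
= -7 - i^2 + i^3 * (-4)-4 * i^4
a) -7 - i^2 + i^3 * (-4)-4 * i^4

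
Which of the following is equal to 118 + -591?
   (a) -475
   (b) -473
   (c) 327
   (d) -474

118 + -591 = -473
b) -473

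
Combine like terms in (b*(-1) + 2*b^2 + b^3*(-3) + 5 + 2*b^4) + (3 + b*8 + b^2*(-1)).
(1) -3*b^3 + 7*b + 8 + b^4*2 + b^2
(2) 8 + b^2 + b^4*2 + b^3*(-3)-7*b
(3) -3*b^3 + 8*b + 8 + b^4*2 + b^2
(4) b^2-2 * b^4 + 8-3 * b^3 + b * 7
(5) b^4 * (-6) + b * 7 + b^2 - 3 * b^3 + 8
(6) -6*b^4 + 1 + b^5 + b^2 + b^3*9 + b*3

Adding the polynomials and combining like terms:
(b*(-1) + 2*b^2 + b^3*(-3) + 5 + 2*b^4) + (3 + b*8 + b^2*(-1))
= -3*b^3 + 7*b + 8 + b^4*2 + b^2
1) -3*b^3 + 7*b + 8 + b^4*2 + b^2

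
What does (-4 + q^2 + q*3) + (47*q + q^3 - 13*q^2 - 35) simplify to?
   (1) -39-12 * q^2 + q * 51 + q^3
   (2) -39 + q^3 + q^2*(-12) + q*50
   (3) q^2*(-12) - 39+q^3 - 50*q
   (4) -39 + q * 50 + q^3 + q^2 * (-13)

Adding the polynomials and combining like terms:
(-4 + q^2 + q*3) + (47*q + q^3 - 13*q^2 - 35)
= -39 + q^3 + q^2*(-12) + q*50
2) -39 + q^3 + q^2*(-12) + q*50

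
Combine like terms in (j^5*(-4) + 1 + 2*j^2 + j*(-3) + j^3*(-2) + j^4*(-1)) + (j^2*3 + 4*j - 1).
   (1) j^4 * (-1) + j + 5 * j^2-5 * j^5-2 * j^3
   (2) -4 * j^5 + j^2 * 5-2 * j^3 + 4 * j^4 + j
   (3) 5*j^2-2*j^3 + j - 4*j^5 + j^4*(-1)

Adding the polynomials and combining like terms:
(j^5*(-4) + 1 + 2*j^2 + j*(-3) + j^3*(-2) + j^4*(-1)) + (j^2*3 + 4*j - 1)
= 5*j^2-2*j^3 + j - 4*j^5 + j^4*(-1)
3) 5*j^2-2*j^3 + j - 4*j^5 + j^4*(-1)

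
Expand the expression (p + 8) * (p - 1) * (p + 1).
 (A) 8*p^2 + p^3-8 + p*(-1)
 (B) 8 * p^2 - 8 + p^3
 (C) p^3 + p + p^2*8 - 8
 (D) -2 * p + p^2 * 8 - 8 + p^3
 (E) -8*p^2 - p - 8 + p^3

Expanding (p + 8) * (p - 1) * (p + 1):
= 8*p^2 + p^3-8 + p*(-1)
A) 8*p^2 + p^3-8 + p*(-1)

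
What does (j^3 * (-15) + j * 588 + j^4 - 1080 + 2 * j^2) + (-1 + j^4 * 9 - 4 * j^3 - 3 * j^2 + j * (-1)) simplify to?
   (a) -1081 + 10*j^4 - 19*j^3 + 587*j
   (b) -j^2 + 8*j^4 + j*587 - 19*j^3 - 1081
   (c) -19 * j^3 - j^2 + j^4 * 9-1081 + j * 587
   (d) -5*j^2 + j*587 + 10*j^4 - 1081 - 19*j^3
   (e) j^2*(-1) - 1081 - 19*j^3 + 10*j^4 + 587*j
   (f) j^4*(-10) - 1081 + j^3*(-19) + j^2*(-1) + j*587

Adding the polynomials and combining like terms:
(j^3*(-15) + j*588 + j^4 - 1080 + 2*j^2) + (-1 + j^4*9 - 4*j^3 - 3*j^2 + j*(-1))
= j^2*(-1) - 1081 - 19*j^3 + 10*j^4 + 587*j
e) j^2*(-1) - 1081 - 19*j^3 + 10*j^4 + 587*j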